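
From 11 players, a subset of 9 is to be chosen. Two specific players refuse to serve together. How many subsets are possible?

19

All 9-subsets: C(11,9) = 55. Those containing both fixed elements: C(9,7) = 36.
55 − 36 = 19.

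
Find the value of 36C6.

1947792

C(36,6) = (36·35·34·33·32·31) / 6! = 1402410240 / 720 = 1947792.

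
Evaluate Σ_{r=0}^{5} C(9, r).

1 + 9 + 36 + 84 + 126 + 126 = 382.

382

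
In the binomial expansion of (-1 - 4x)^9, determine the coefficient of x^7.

-589824

The general term is C(9,j)·(-1)^j·(-4x)^(9-j); the x^7 term has j = 2.
C(9,2) = 36.
Coefficient = C(9,2) · (-4)^7 = 36 · (-16384) = -589824.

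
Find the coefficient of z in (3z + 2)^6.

576

The general term is C(6,j)·(3z)^j·(2)^(6-j); the z^1 term has j = 1.
C(6,1) = 6.
Coefficient = C(6,1) · 3^1 · 2^5 = 6 · 3 · 32 = 576.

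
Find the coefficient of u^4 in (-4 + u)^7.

-2240

The general term is C(7,j)·(-4)^j·(u)^(7-j); the u^4 term has j = 3.
C(7,3) = 35.
Coefficient = C(7,3) · (-4)^3 = 35 · (-64) = -2240.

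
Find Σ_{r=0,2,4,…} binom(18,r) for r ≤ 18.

Half of (1+1)^18 + (1−1)^18 gives the even-index sum: 2^17 = 131072.

131072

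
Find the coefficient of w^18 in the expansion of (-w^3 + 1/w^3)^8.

-8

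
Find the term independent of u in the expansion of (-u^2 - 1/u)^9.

-84

General term: C(9,j)·(-u^2)^j·(-1/u)^(9-j), with u-exponent 2j − 1(9−j) = 3j − 9.
Set 3j − 9 = 0: j = 3.
C(9,3) = 84; (-1)^3 = -1; (-1)^6 = 1.
Coefficient = 84 · (-1) · 1 = -84.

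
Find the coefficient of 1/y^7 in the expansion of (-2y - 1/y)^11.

-220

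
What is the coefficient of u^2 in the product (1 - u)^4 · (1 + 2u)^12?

174

Coefficient of u^2 = Σ_{j} C(4,j)·(-1)^j·C(12,2-j)·2^(2-j) for j from 0 to 2.
= 264 + (-96) + 6 = 174.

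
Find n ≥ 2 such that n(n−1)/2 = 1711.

n(n−1)/2 = 1711 ⇒ n(n−1) = 3422. Since 59·58 = 3422, n = 59.

59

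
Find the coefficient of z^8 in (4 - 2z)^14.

The general term is C(14,j)·(4)^j·(-2z)^(14-j); the z^8 term has j = 6.
C(14,6) = 3003.
Coefficient = C(14,6) · 4^6 · (-2)^8 = 3003 · 4096 · 256 = 3148873728.

3148873728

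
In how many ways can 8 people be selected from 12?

This is C(12,8) = 495.

495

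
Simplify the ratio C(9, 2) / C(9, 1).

4

C(n,k+1)/C(n,k) = (n−k)/(k+1) = (9−1)/(1+1) = 8/2 = 4.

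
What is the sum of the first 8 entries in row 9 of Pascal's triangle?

502

1 + 9 + 36 + 84 + 126 + 126 + 84 + 36 = 502.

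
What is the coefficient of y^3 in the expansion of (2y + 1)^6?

The general term is C(6,j)·(2y)^j·(1)^(6-j); the y^3 term has j = 3.
C(6,3) = 20.
Coefficient = C(6,3) · 2^3 = 20 · 8 = 160.

160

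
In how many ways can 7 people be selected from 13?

1716

This is C(13,7) = 1716.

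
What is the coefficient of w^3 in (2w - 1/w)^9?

General term: C(9,j)·(2w)^j·(-1/w)^(9-j), with w-exponent 1j − 1(9−j) = 2j − 9.
Set 2j − 9 = 3: j = 6.
C(9,6) = 84; 2^6 = 64; (-1)^3 = -1.
Coefficient = 84 · 64 · (-1) = -5376.

-5376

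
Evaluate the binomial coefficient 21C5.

C(21,5) = (21·20·19·18·17) / 5! = 2441880 / 120 = 20349.

20349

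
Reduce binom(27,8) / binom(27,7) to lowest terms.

5/2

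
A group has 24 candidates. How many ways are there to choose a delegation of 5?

This is C(24,5) = 42504.

42504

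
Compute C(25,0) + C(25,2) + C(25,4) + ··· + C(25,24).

16777216

Even-j terms of row 25 sum to 2^24 = 16777216.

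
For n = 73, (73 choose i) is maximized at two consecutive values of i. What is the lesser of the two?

For odd n = 73, C(73,i) peaks at i = (n−1)/2 and (n+1)/2; the lesser is 36.

36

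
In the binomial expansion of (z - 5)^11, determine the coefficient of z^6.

The general term is C(11,j)·(z)^j·(-5)^(11-j); the z^6 term has j = 6.
C(11,6) = 462.
Coefficient = C(11,6) · (-5)^5 = 462 · (-3125) = -1443750.

-1443750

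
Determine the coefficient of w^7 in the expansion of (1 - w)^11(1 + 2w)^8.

-1770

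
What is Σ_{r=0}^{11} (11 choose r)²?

705432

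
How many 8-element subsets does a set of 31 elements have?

7888725

C(31,8) = (31·30·29·28·27·26·25·24) / 8! = 318073392000 / 40320 = 7888725.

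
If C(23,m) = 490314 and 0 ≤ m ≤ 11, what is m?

8

C(23,m) increases on 0 ≤ m ≤ 11. C(23,7) = 245157 and C(23,8) = 490314, so m = 8.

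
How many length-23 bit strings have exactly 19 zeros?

Choose the 19 positions: C(23,19) = 8855.

8855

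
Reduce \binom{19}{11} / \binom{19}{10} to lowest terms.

9/11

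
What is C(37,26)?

854992152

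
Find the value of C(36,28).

C(36,28) = C(36,8) by symmetry.
C(36,8) = (36·35·34·33·32·31·30·29) / 8! = 1220096908800 / 40320 = 30260340.

30260340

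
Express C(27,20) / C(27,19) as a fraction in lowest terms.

2/5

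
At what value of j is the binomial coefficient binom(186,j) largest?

93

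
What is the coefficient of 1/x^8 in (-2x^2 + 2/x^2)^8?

General term: C(8,j)·(-2x^2)^j·(2/x^2)^(8-j), with x-exponent 2j − 2(8−j) = 4j − 16.
Set 4j − 16 = -8: j = 2.
C(8,2) = 28; (-2)^2 = 4; 2^6 = 64.
Coefficient = 28 · 4 · 64 = 7168.

7168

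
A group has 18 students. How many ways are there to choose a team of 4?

This is C(18,4) = 3060.

3060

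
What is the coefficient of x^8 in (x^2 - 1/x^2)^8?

General term: C(8,j)·(x^2)^j·(-1/x^2)^(8-j), with x-exponent 2j − 2(8−j) = 4j − 16.
Set 4j − 16 = 8: j = 6.
C(8,6) = 28; 1^6 = 1; (-1)^2 = 1.
Coefficient = 28 · 1 · 1 = 28.

28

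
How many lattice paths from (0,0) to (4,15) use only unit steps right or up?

3876

Each path is a sequence of 19 steps with 4 rights: C(19,4) = 3876.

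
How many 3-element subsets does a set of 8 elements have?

C(8,3) = (8·7·6) / 3! = 336 / 6 = 56.

56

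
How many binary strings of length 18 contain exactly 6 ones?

Choose the 6 positions: C(18,6) = 18564.

18564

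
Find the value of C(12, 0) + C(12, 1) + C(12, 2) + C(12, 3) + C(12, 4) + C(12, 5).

1586

1 + 12 + 66 + 220 + 495 + 792 = 1586.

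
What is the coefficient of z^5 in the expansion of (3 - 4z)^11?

-344881152

The general term is C(11,j)·(3)^j·(-4z)^(11-j); the z^5 term has j = 6.
C(11,6) = 462.
Coefficient = C(11,6) · 3^6 · (-4)^5 = 462 · 729 · (-1024) = -344881152.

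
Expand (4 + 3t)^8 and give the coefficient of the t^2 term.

The general term is C(8,j)·(4)^j·(3t)^(8-j); the t^2 term has j = 6.
C(8,6) = 28.
Coefficient = C(8,6) · 4^6 · 3^2 = 28 · 4096 · 9 = 1032192.

1032192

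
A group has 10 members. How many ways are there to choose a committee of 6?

This is C(10,6) = 210.

210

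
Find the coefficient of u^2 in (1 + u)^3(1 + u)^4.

21

Coefficient of u^2 = Σ_{j} C(3,j)·C(4,2-j) for j from 0 to 2.
= 6 + 12 + 3 = 21.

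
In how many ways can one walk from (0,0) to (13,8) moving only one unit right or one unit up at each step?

Each path is a sequence of 21 steps with 13 rights: C(21,13) = 203490.

203490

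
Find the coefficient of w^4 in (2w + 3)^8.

90720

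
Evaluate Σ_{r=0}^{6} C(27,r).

397594

1 + 27 + 351 + 2925 + 17550 + 80730 + 296010 = 397594.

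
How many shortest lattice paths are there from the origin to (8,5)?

1287

Each path is a sequence of 13 steps with 8 rights: C(13,8) = 1287.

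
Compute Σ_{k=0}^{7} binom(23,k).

390656

1 + 23 + 253 + 1771 + 8855 + 33649 + 100947 + 245157 = 390656.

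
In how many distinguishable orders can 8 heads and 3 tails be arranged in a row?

Choose positions for the heads: C(11,8) = 165.

165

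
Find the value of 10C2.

45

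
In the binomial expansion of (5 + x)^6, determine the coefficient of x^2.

9375

The general term is C(6,j)·(5)^j·(x)^(6-j); the x^2 term has j = 4.
C(6,4) = 15.
Coefficient = C(6,4) · 5^4 = 15 · 625 = 9375.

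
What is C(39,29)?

C(39,29) = C(39,10) by symmetry.
C(39,10) = (39·38·37·36·35·34·33·32·31·30) / 10! = 2306992893004800 / 3628800 = 635745396.

635745396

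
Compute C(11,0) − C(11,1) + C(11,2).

The partial alternating sum Σ_{k=0}^{2} (−1)^k C(11,k) = (−1)^2 C(10,2) = 45.

45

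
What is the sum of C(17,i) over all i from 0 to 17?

The entries of row 17 sum to 2^17 = 131072.

131072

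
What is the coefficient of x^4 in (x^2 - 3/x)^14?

19702683

General term: C(14,j)·(x^2)^j·(-3/x)^(14-j), with x-exponent 2j − 1(14−j) = 3j − 14.
Set 3j − 14 = 4: j = 6.
C(14,6) = 3003; 1^6 = 1; (-3)^8 = 6561.
Coefficient = 3003 · 1 · 6561 = 19702683.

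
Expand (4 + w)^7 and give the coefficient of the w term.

The general term is C(7,j)·(4)^j·(w)^(7-j); the w^1 term has j = 6.
C(7,6) = 7.
Coefficient = C(7,6) · 4^6 = 7 · 4096 = 28672.

28672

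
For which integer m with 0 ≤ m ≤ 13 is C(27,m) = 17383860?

C(27,m) increases on 0 ≤ m ≤ 13. C(27,11) = 13037895 and C(27,12) = 17383860, so m = 12.

12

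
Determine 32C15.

565722720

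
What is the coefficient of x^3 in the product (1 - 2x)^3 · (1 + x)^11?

-41

Coefficient of x^3 = Σ_{j} C(3,j)·(-2)^j·C(11,3-j)·1^(3-j) for j from 0 to 3.
= 165 + (-330) + 132 + (-8) = -41.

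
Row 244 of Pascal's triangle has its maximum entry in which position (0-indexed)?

122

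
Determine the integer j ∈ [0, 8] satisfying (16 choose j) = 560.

C(16,j) increases on 0 ≤ j ≤ 8. C(16,2) = 120 and C(16,3) = 560, so j = 3.

3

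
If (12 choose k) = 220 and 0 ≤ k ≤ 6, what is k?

3

C(12,k) increases on 0 ≤ k ≤ 6. C(12,2) = 66 and C(12,3) = 220, so k = 3.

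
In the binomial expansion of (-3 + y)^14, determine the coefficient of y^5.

-39405366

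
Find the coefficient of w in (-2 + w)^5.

The general term is C(5,j)·(-2)^j·(w)^(5-j); the w^1 term has j = 4.
C(5,4) = 5.
Coefficient = C(5,4) · (-2)^4 = 5 · 16 = 80.

80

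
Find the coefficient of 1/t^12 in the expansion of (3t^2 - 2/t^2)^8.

General term: C(8,j)·(3t^2)^j·(-2/t^2)^(8-j), with t-exponent 2j − 2(8−j) = 4j − 16.
Set 4j − 16 = -12: j = 1.
C(8,1) = 8; 3^1 = 3; (-2)^7 = -128.
Coefficient = 8 · 3 · (-128) = -3072.

-3072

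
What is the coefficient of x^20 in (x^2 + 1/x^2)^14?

91

General term: C(14,j)·(x^2)^j·(1/x^2)^(14-j), with x-exponent 2j − 2(14−j) = 4j − 28.
Set 4j − 28 = 20: j = 12.
C(14,12) = 91; 1^12 = 1; 1^2 = 1.
Coefficient = 91 · 1 · 1 = 91.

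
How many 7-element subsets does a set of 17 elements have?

C(17,7) = (17·16·15·14·13·12·11) / 7! = 98017920 / 5040 = 19448.

19448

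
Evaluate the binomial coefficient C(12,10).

C(12,10) = C(12,2) by symmetry.
C(12,2) = (12·11) / 2! = 132 / 2 = 66.

66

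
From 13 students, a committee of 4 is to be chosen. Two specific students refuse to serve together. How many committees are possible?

All 4-subsets: C(13,4) = 715. Those containing both fixed elements: C(11,2) = 55.
715 − 55 = 660.

660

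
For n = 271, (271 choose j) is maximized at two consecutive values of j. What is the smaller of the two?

135

For odd n = 271, C(271,j) peaks at j = (n−1)/2 and (n+1)/2; the smaller is 135.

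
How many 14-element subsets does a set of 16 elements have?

120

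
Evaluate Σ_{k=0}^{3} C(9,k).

1 + 9 + 36 + 84 = 130.

130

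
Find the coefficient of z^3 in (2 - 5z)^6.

The general term is C(6,j)·(2)^j·(-5z)^(6-j); the z^3 term has j = 3.
C(6,3) = 20.
Coefficient = C(6,3) · 2^3 · (-5)^3 = 20 · 8 · (-125) = -20000.

-20000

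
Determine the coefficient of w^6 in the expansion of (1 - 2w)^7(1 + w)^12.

-840

Coefficient of w^6 = Σ_{j} C(7,j)·(-2)^j·C(12,6-j)·1^(6-j) for j from 0 to 6.
= 924 + (-11088) + 41580 + (-61600) + 36960 + (-8064) + 448 = -840.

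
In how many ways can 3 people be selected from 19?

969

This is C(19,3) = 969.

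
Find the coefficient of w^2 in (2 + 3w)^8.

The general term is C(8,j)·(2)^j·(3w)^(8-j); the w^2 term has j = 6.
C(8,6) = 28.
Coefficient = C(8,6) · 2^6 · 3^2 = 28 · 64 · 9 = 16128.

16128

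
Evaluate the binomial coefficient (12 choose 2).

66

C(12,2) = (12·11) / 2! = 132 / 2 = 66.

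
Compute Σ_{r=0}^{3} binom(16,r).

697

1 + 16 + 120 + 560 = 697.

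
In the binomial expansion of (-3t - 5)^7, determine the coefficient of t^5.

-127575

The general term is C(7,j)·(-3t)^j·(-5)^(7-j); the t^5 term has j = 5.
C(7,5) = 21.
Coefficient = C(7,5) · (-3)^5 · (-5)^2 = 21 · (-243) · 25 = -127575.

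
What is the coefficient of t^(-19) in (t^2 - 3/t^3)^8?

-17496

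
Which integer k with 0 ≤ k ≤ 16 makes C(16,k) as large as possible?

C(16,k) is maximized at k = 16/2 = 8.

8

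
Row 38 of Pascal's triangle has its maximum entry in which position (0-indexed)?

C(38,m) is maximized at m = 38/2 = 19.

19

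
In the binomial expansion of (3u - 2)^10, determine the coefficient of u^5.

-1959552

The general term is C(10,j)·(3u)^j·(-2)^(10-j); the u^5 term has j = 5.
C(10,5) = 252.
Coefficient = C(10,5) · 3^5 · (-2)^5 = 252 · 243 · (-32) = -1959552.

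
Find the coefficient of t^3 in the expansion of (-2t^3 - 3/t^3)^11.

General term: C(11,j)·(-2t^3)^j·(-3/t^3)^(11-j), with t-exponent 3j − 3(11−j) = 6j − 33.
Set 6j − 33 = 3: j = 6.
C(11,6) = 462; (-2)^6 = 64; (-3)^5 = -243.
Coefficient = 462 · 64 · (-243) = -7185024.

-7185024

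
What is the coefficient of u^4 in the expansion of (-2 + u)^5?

The general term is C(5,j)·(-2)^j·(u)^(5-j); the u^4 term has j = 1.
C(5,1) = 5.
Coefficient = C(5,1) · (-2)^1 = 5 · (-2) = -10.

-10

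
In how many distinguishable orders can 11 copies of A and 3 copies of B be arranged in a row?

364

Choose positions for the A's: C(14,11) = 364.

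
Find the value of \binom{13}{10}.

286

C(13,10) = C(13,3) by symmetry.
C(13,3) = (13·12·11) / 3! = 1716 / 6 = 286.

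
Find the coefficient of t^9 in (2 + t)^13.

The general term is C(13,j)·(2)^j·(t)^(13-j); the t^9 term has j = 4.
C(13,4) = 715.
Coefficient = C(13,4) · 2^4 = 715 · 16 = 11440.

11440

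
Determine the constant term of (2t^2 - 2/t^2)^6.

-1280

General term: C(6,j)·(2t^2)^j·(-2/t^2)^(6-j), with t-exponent 2j − 2(6−j) = 4j − 12.
Set 4j − 12 = 0: j = 3.
C(6,3) = 20; 2^3 = 8; (-2)^3 = -8.
Coefficient = 20 · 8 · (-8) = -1280.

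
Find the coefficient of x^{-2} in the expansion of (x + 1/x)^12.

General term: C(12,j)·(x)^j·(1/x)^(12-j), with x-exponent 1j − 1(12−j) = 2j − 12.
Set 2j − 12 = -2: j = 5.
C(12,5) = 792; 1^5 = 1; 1^7 = 1.
Coefficient = 792 · 1 · 1 = 792.

792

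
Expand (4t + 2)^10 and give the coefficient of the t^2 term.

184320

The general term is C(10,j)·(4t)^j·(2)^(10-j); the t^2 term has j = 2.
C(10,2) = 45.
Coefficient = C(10,2) · 4^2 · 2^8 = 45 · 16 · 256 = 184320.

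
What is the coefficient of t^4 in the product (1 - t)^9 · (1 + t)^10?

36

Coefficient of t^4 = Σ_{j} C(9,j)·(-1)^j·C(10,4-j)·1^(4-j) for j from 0 to 4.
= 210 + (-1080) + 1620 + (-840) + 126 = 36.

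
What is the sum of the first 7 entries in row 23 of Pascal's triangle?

1 + 23 + 253 + 1771 + 8855 + 33649 + 100947 = 145499.

145499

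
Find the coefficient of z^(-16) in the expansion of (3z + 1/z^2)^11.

495

General term: C(11,j)·(3z)^j·(1/z^2)^(11-j), with z-exponent 1j − 2(11−j) = 3j − 22.
Set 3j − 22 = -16: j = 2.
C(11,2) = 55; 3^2 = 9; 1^9 = 1.
Coefficient = 55 · 9 · 1 = 495.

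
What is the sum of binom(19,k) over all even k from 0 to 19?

Even-k terms of row 19 sum to 2^18 = 262144.

262144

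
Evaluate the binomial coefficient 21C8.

203490

C(21,8) = (21·20·19·18·17·16·15·14) / 8! = 8204716800 / 40320 = 203490.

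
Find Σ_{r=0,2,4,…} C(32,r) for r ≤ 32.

2147483648

Even-r terms of row 32 sum to 2^31 = 2147483648.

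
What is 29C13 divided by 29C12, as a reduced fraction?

17/13

C(n,k+1)/C(n,k) = (n−k)/(k+1) = (29−12)/(12+1) = 17/13.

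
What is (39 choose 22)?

51021117810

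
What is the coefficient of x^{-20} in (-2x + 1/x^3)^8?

-16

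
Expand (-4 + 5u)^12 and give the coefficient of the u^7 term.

The general term is C(12,j)·(-4)^j·(5u)^(12-j); the u^7 term has j = 5.
C(12,5) = 792.
Coefficient = C(12,5) · (-4)^5 · 5^7 = 792 · (-1024) · 78125 = -63360000000.

-63360000000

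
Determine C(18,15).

816

C(18,15) = C(18,3) by symmetry.
C(18,3) = (18·17·16) / 3! = 4896 / 6 = 816.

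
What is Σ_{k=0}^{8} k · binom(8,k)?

1024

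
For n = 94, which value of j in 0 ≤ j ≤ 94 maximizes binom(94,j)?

47

C(94,j) is maximized at j = 94/2 = 47.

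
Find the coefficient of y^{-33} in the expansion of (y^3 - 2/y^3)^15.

-860160

General term: C(15,j)·(y^3)^j·(-2/y^3)^(15-j), with y-exponent 3j − 3(15−j) = 6j − 45.
Set 6j − 45 = -33: j = 2.
C(15,2) = 105; 1^2 = 1; (-2)^13 = -8192.
Coefficient = 105 · 1 · (-8192) = -860160.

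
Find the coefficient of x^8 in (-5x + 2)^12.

The general term is C(12,j)·(-5x)^j·(2)^(12-j); the x^8 term has j = 8.
C(12,8) = 495.
Coefficient = C(12,8) · (-5)^8 · 2^4 = 495 · 390625 · 16 = 3093750000.

3093750000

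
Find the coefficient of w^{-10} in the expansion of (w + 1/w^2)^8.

General term: C(8,j)·(w)^j·(1/w^2)^(8-j), with w-exponent 1j − 2(8−j) = 3j − 16.
Set 3j − 16 = -10: j = 2.
C(8,2) = 28; 1^2 = 1; 1^6 = 1.
Coefficient = 28 · 1 · 1 = 28.

28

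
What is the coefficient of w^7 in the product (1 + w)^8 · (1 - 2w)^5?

-48

Coefficient of w^7 = Σ_{j} C(8,j)·1^j·C(5,7-j)·(-2)^(7-j) for j from 2 to 7.
= (-896) + 4480 + (-5600) + 2240 + (-280) + 8 = -48.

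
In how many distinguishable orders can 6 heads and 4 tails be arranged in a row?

Choose positions for the heads: C(10,6) = 210.

210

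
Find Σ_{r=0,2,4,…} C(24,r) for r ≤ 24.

8388608

Half of (1+1)^24 + (1−1)^24 gives the even-index sum: 2^23 = 8388608.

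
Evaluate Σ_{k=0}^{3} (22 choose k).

1 + 22 + 231 + 1540 = 1794.

1794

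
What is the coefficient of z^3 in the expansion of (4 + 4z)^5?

The general term is C(5,j)·(4)^j·(4z)^(5-j); the z^3 term has j = 2.
C(5,2) = 10.
Coefficient = C(5,2) · 4^2 · 4^3 = 10 · 16 · 64 = 10240.

10240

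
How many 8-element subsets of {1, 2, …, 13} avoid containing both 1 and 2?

All 8-subsets: C(13,8) = 1287. Those containing both fixed elements: C(11,6) = 462.
1287 − 462 = 825.

825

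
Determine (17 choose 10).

C(17,10) = C(17,7) by symmetry.
C(17,7) = (17·16·15·14·13·12·11) / 7! = 98017920 / 5040 = 19448.

19448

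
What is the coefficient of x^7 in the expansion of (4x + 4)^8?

524288

The general term is C(8,j)·(4x)^j·(4)^(8-j); the x^7 term has j = 7.
C(8,7) = 8.
Coefficient = C(8,7) · 4^7 · 4^1 = 8 · 16384 · 4 = 524288.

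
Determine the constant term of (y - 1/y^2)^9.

General term: C(9,j)·(y)^j·(-1/y^2)^(9-j), with y-exponent 1j − 2(9−j) = 3j − 18.
Set 3j − 18 = 0: j = 6.
C(9,6) = 84; 1^6 = 1; (-1)^3 = -1.
Coefficient = 84 · 1 · (-1) = -84.

-84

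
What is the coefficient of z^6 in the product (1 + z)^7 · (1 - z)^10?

Coefficient of z^6 = Σ_{j} C(7,j)·1^j·C(10,6-j)·(-1)^(6-j) for j from 0 to 6.
= 210 + (-1764) + 4410 + (-4200) + 1575 + (-210) + 7 = 28.

28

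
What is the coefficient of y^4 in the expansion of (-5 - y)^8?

43750

The general term is C(8,j)·(-5)^j·(-y)^(8-j); the y^4 term has j = 4.
C(8,4) = 70.
Coefficient = C(8,4) · (-5)^4 = 70 · 625 = 43750.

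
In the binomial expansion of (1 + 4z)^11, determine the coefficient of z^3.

10560

The general term is C(11,j)·(1)^j·(4z)^(11-j); the z^3 term has j = 8.
C(11,8) = 165.
Coefficient = C(11,8) · 4^3 = 165 · 64 = 10560.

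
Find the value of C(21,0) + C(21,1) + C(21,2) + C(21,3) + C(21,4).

1 + 21 + 210 + 1330 + 5985 = 7547.

7547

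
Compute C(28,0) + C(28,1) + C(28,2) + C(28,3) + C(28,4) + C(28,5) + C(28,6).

499178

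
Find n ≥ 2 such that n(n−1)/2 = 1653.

n(n−1)/2 = 1653 ⇒ n(n−1) = 3306. Since 58·57 = 3306, n = 58.

58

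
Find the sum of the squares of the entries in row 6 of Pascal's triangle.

924

Σ C(6,k)² is the coefficient of x^6 in (1+x)^6(1+x)^6 = (1+x)^12, i.e. C(12,6) = 924.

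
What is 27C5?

80730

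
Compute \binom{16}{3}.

560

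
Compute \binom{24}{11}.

2496144

C(24,11) = (24·23·22·21·20·19·18·17·16·15·14) / 11! = 99638080819200 / 39916800 = 2496144.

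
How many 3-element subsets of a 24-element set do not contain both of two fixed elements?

All 3-subsets: C(24,3) = 2024. Those containing both fixed elements: C(22,1) = 22.
2024 − 22 = 2002.

2002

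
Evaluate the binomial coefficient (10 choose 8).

C(10,8) = C(10,2) by symmetry.
C(10,2) = (10·9) / 2! = 90 / 2 = 45.

45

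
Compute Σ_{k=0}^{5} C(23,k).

1 + 23 + 253 + 1771 + 8855 + 33649 = 44552.

44552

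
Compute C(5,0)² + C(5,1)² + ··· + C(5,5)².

Σ C(5,r)² is the coefficient of x^5 in (1+x)^5(1+x)^5 = (1+x)^10, i.e. C(10,5) = 252.

252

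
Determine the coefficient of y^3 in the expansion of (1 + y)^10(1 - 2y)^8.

Coefficient of y^3 = Σ_{j} C(10,j)·1^j·C(8,3-j)·(-2)^(3-j) for j from 0 to 3.
= (-448) + 1120 + (-720) + 120 = 72.

72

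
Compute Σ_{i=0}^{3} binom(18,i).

988

1 + 18 + 153 + 816 = 988.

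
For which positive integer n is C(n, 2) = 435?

n(n−1)/2 = 435 ⇒ n(n−1) = 870. Since 30·29 = 870, n = 30.

30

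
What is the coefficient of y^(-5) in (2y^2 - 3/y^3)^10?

-1959552

General term: C(10,j)·(2y^2)^j·(-3/y^3)^(10-j), with y-exponent 2j − 3(10−j) = 5j − 30.
Set 5j − 30 = -5: j = 5.
C(10,5) = 252; 2^5 = 32; (-3)^5 = -243.
Coefficient = 252 · 32 · (-243) = -1959552.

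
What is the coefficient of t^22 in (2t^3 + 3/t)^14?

General term: C(14,j)·(2t^3)^j·(3/t)^(14-j), with t-exponent 3j − 1(14−j) = 4j − 14.
Set 4j − 14 = 22: j = 9.
C(14,9) = 2002; 2^9 = 512; 3^5 = 243.
Coefficient = 2002 · 512 · 243 = 249080832.

249080832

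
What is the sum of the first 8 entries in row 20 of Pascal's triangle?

137980

1 + 20 + 190 + 1140 + 4845 + 15504 + 38760 + 77520 = 137980.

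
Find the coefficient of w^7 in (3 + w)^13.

The general term is C(13,j)·(3)^j·(w)^(13-j); the w^7 term has j = 6.
C(13,6) = 1716.
Coefficient = C(13,6) · 3^6 = 1716 · 729 = 1250964.

1250964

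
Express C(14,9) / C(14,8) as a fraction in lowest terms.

2/3

C(n,k+1)/C(n,k) = (n−k)/(k+1) = (14−8)/(8+1) = 6/9 = 2/3.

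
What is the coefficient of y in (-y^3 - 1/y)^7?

General term: C(7,j)·(-y^3)^j·(-1/y)^(7-j), with y-exponent 3j − 1(7−j) = 4j − 7.
Set 4j − 7 = 1: j = 2.
C(7,2) = 21; (-1)^2 = 1; (-1)^5 = -1.
Coefficient = 21 · 1 · (-1) = -21.

-21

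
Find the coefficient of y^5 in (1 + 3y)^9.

30618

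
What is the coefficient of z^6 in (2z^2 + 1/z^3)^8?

1792

General term: C(8,j)·(2z^2)^j·(1/z^3)^(8-j), with z-exponent 2j − 3(8−j) = 5j − 24.
Set 5j − 24 = 6: j = 6.
C(8,6) = 28; 2^6 = 64; 1^2 = 1.
Coefficient = 28 · 64 · 1 = 1792.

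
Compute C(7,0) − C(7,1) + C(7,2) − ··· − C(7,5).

The partial alternating sum Σ_{k=0}^{5} (−1)^k C(7,k) = (−1)^5 C(6,5) = -6.

-6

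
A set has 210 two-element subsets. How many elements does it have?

n(n−1)/2 = 210 ⇒ n(n−1) = 420. Since 21·20 = 420, n = 21.

21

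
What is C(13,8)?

1287

C(13,8) = C(13,5) by symmetry.
C(13,5) = (13·12·11·10·9) / 5! = 154440 / 120 = 1287.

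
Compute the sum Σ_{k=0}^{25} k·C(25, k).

419430400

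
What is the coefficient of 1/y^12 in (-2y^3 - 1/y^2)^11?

-220

General term: C(11,j)·(-2y^3)^j·(-1/y^2)^(11-j), with y-exponent 3j − 2(11−j) = 5j − 22.
Set 5j − 22 = -12: j = 2.
C(11,2) = 55; (-2)^2 = 4; (-1)^9 = -1.
Coefficient = 55 · 4 · (-1) = -220.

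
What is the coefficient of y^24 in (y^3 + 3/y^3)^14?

9828

General term: C(14,j)·(y^3)^j·(3/y^3)^(14-j), with y-exponent 3j − 3(14−j) = 6j − 42.
Set 6j − 42 = 24: j = 11.
C(14,11) = 364; 1^11 = 1; 3^3 = 27.
Coefficient = 364 · 1 · 27 = 9828.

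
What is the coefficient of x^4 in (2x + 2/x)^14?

32800768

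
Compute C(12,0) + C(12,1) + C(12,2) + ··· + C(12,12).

4096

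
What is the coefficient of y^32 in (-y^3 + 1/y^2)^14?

General term: C(14,j)·(-y^3)^j·(1/y^2)^(14-j), with y-exponent 3j − 2(14−j) = 5j − 28.
Set 5j − 28 = 32: j = 12.
C(14,12) = 91; (-1)^12 = 1; 1^2 = 1.
Coefficient = 91 · 1 · 1 = 91.

91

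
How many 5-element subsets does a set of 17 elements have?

C(17,5) = (17·16·15·14·13) / 5! = 742560 / 120 = 6188.

6188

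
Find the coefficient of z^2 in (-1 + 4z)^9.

The general term is C(9,j)·(-1)^j·(4z)^(9-j); the z^2 term has j = 7.
C(9,7) = 36.
Coefficient = C(9,7) · (-1)^7 · 4^2 = 36 · (-1) · 16 = -576.

-576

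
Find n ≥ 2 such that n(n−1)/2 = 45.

n(n−1)/2 = 45 ⇒ n(n−1) = 90. Since 10·9 = 90, n = 10.

10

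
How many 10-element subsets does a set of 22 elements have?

646646

C(22,10) = (22·21·20·19·18·17·16·15·14·13) / 10! = 2346549004800 / 3628800 = 646646.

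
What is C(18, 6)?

C(18,6) = (18·17·16·15·14·13) / 6! = 13366080 / 720 = 18564.

18564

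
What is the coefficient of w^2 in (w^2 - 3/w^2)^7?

-945

General term: C(7,j)·(w^2)^j·(-3/w^2)^(7-j), with w-exponent 2j − 2(7−j) = 4j − 14.
Set 4j − 14 = 2: j = 4.
C(7,4) = 35; 1^4 = 1; (-3)^3 = -27.
Coefficient = 35 · 1 · (-27) = -945.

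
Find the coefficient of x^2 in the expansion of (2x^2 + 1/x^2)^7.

General term: C(7,j)·(2x^2)^j·(1/x^2)^(7-j), with x-exponent 2j − 2(7−j) = 4j − 14.
Set 4j − 14 = 2: j = 4.
C(7,4) = 35; 2^4 = 16; 1^3 = 1.
Coefficient = 35 · 16 · 1 = 560.

560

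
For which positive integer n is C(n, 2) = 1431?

54

n(n−1)/2 = 1431 ⇒ n(n−1) = 2862. Since 54·53 = 2862, n = 54.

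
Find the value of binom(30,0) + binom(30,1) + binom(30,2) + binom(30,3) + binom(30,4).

31931

1 + 30 + 435 + 4060 + 27405 = 31931.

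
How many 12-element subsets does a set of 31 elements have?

141120525

C(31,12) = (31·30·29·28·27·26·25·24·23·22·21·20) / 12! = 67596957267840000 / 479001600 = 141120525.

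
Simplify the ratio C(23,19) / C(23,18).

C(n,k+1)/C(n,k) = (n−k)/(k+1) = (23−18)/(18+1) = 5/19.

5/19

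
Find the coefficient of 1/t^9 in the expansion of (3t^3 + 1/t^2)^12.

General term: C(12,j)·(3t^3)^j·(1/t^2)^(12-j), with t-exponent 3j − 2(12−j) = 5j − 24.
Set 5j − 24 = -9: j = 3.
C(12,3) = 220; 3^3 = 27; 1^9 = 1.
Coefficient = 220 · 27 · 1 = 5940.

5940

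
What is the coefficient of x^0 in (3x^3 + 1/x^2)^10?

General term: C(10,j)·(3x^3)^j·(1/x^2)^(10-j), with x-exponent 3j − 2(10−j) = 5j − 20.
Set 5j − 20 = 0: j = 4.
C(10,4) = 210; 3^4 = 81; 1^6 = 1.
Coefficient = 210 · 81 · 1 = 17010.

17010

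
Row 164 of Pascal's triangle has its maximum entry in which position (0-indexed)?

82

C(164,m) is maximized at m = 164/2 = 82.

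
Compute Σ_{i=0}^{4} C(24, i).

12951

1 + 24 + 276 + 2024 + 10626 = 12951.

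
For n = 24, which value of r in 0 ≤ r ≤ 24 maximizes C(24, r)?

12

C(24,r) is maximized at r = 24/2 = 12.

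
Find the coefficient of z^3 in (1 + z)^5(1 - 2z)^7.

10

Coefficient of z^3 = Σ_{j} C(5,j)·1^j·C(7,3-j)·(-2)^(3-j) for j from 0 to 3.
= (-280) + 420 + (-140) + 10 = 10.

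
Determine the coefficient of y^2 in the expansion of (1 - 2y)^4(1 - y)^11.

Coefficient of y^2 = Σ_{j} C(4,j)·(-2)^j·C(11,2-j)·(-1)^(2-j) for j from 0 to 2.
= 55 + 88 + 24 = 167.

167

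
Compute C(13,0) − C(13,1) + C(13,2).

66

The partial alternating sum Σ_{k=0}^{2} (−1)^k C(13,k) = (−1)^2 C(12,2) = 66.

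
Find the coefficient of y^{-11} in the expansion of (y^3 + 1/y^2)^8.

General term: C(8,j)·(y^3)^j·(1/y^2)^(8-j), with y-exponent 3j − 2(8−j) = 5j − 16.
Set 5j − 16 = -11: j = 1.
C(8,1) = 8; 1^1 = 1; 1^7 = 1.
Coefficient = 8 · 1 · 1 = 8.

8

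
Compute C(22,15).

170544

C(22,15) = C(22,7) by symmetry.
C(22,7) = (22·21·20·19·18·17·16) / 7! = 859541760 / 5040 = 170544.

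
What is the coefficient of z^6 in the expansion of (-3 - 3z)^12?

491051484

The general term is C(12,j)·(-3)^j·(-3z)^(12-j); the z^6 term has j = 6.
C(12,6) = 924.
Coefficient = C(12,6) · (-3)^6 · (-3)^6 = 924 · 729 · 729 = 491051484.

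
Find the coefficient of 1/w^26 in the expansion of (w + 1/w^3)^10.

10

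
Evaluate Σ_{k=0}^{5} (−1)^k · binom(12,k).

-462

The partial alternating sum Σ_{k=0}^{5} (−1)^k C(12,k) = (−1)^5 C(11,5) = -462.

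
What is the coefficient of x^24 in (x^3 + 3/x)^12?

General term: C(12,j)·(x^3)^j·(3/x)^(12-j), with x-exponent 3j − 1(12−j) = 4j − 12.
Set 4j − 12 = 24: j = 9.
C(12,9) = 220; 1^9 = 1; 3^3 = 27.
Coefficient = 220 · 1 · 27 = 5940.

5940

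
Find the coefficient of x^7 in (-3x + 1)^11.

-721710

The general term is C(11,j)·(-3x)^j·(1)^(11-j); the x^7 term has j = 7.
C(11,7) = 330.
Coefficient = C(11,7) · (-3)^7 = 330 · (-2187) = -721710.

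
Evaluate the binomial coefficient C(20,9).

C(20,9) = (20·19·18·17·16·15·14·13·12) / 9! = 60949324800 / 362880 = 167960.

167960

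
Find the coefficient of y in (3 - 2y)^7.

-10206

The general term is C(7,j)·(3)^j·(-2y)^(7-j); the y^1 term has j = 6.
C(7,6) = 7.
Coefficient = C(7,6) · 3^6 · (-2)^1 = 7 · 729 · (-2) = -10206.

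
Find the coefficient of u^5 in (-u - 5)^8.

The general term is C(8,j)·(-u)^j·(-5)^(8-j); the u^5 term has j = 5.
C(8,5) = 56.
Coefficient = C(8,5) · (-1)^5 · (-5)^3 = 56 · (-1) · (-125) = 7000.

7000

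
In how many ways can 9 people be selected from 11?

This is C(11,9) = 55.

55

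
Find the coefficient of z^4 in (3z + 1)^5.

405

The general term is C(5,j)·(3z)^j·(1)^(5-j); the z^4 term has j = 4.
C(5,4) = 5.
Coefficient = C(5,4) · 3^4 = 5 · 81 = 405.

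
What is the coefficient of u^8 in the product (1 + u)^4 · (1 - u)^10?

27

Coefficient of u^8 = Σ_{j} C(4,j)·1^j·C(10,8-j)·(-1)^(8-j) for j from 0 to 4.
= 45 + (-480) + 1260 + (-1008) + 210 = 27.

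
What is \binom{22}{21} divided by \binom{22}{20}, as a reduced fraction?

C(n,k+1)/C(n,k) = (n−k)/(k+1) = (22−20)/(20+1) = 2/21.

2/21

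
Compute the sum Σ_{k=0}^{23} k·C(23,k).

Since k·C(23,k) = 23·C(22,k−1), the sum is 23·2^22 = 23·4194304 = 96468992.

96468992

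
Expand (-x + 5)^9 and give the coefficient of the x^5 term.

-78750

The general term is C(9,j)·(-x)^j·(5)^(9-j); the x^5 term has j = 5.
C(9,5) = 126.
Coefficient = C(9,5) · (-1)^5 · 5^4 = 126 · (-1) · 625 = -78750.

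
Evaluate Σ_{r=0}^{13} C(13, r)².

10400600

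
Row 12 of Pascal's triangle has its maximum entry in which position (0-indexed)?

C(12,m) is maximized at m = 12/2 = 6.

6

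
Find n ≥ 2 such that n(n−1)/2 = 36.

9

n(n−1)/2 = 36 ⇒ n(n−1) = 72. Since 9·8 = 72, n = 9.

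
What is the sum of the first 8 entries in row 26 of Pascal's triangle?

971712

1 + 26 + 325 + 2600 + 14950 + 65780 + 230230 + 657800 = 971712.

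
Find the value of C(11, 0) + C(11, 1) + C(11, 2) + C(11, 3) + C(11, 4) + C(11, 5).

1 + 11 + 55 + 165 + 330 + 462 = 1024.

1024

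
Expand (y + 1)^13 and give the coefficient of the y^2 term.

78

The general term is C(13,j)·(y)^j·(1)^(13-j); the y^2 term has j = 2.
C(13,2) = 78.
Coefficient = C(13,2) = 78.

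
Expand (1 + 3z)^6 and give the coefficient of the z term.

18

The general term is C(6,j)·(1)^j·(3z)^(6-j); the z^1 term has j = 5.
C(6,5) = 6.
Coefficient = C(6,5) · 3^1 = 6 · 3 = 18.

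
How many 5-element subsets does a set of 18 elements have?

8568

C(18,5) = (18·17·16·15·14) / 5! = 1028160 / 120 = 8568.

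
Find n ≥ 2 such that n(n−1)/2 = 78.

13

n(n−1)/2 = 78 ⇒ n(n−1) = 156. Since 13·12 = 156, n = 13.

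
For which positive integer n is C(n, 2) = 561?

34

n(n−1)/2 = 561 ⇒ n(n−1) = 1122. Since 34·33 = 1122, n = 34.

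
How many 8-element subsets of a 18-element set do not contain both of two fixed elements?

All 8-subsets: C(18,8) = 43758. Those containing both fixed elements: C(16,6) = 8008.
43758 − 8008 = 35750.

35750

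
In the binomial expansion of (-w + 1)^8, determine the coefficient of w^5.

-56

The general term is C(8,j)·(-w)^j·(1)^(8-j); the w^5 term has j = 5.
C(8,5) = 56.
Coefficient = C(8,5) · (-1)^5 = 56 · (-1) = -56.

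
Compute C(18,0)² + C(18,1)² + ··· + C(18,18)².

By Vandermonde's identity, Σ C(18,k)² = C(36,18) = 9075135300.

9075135300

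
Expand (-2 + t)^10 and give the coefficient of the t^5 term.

The general term is C(10,j)·(-2)^j·(t)^(10-j); the t^5 term has j = 5.
C(10,5) = 252.
Coefficient = C(10,5) · (-2)^5 = 252 · (-32) = -8064.

-8064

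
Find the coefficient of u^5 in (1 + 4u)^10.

258048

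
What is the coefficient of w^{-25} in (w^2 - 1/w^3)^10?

-10

General term: C(10,j)·(w^2)^j·(-1/w^3)^(10-j), with w-exponent 2j − 3(10−j) = 5j − 30.
Set 5j − 30 = -25: j = 1.
C(10,1) = 10; 1^1 = 1; (-1)^9 = -1.
Coefficient = 10 · 1 · (-1) = -10.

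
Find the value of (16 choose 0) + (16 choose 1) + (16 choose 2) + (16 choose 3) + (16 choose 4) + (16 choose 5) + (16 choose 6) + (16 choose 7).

26333

1 + 16 + 120 + 560 + 1820 + 4368 + 8008 + 11440 = 26333.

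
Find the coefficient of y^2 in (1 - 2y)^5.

40

The general term is C(5,j)·(1)^j·(-2y)^(5-j); the y^2 term has j = 3.
C(5,3) = 10.
Coefficient = C(5,3) · (-2)^2 = 10 · 4 = 40.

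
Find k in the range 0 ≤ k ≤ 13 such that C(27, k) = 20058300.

C(27,k) increases on 0 ≤ k ≤ 13. C(27,12) = 17383860 and C(27,13) = 20058300, so k = 13.

13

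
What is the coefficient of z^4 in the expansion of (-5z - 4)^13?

-117145600000

The general term is C(13,j)·(-5z)^j·(-4)^(13-j); the z^4 term has j = 4.
C(13,4) = 715.
Coefficient = C(13,4) · (-5)^4 · (-4)^9 = 715 · 625 · (-262144) = -117145600000.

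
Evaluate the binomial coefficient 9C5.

126

C(9,5) = C(9,4) by symmetry.
C(9,4) = (9·8·7·6) / 4! = 3024 / 24 = 126.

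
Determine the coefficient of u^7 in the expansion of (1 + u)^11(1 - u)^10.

Coefficient of u^7 = Σ_{j} C(11,j)·1^j·C(10,7-j)·(-1)^(7-j) for j from 0 to 7.
= (-120) + 2310 + (-13860) + 34650 + (-39600) + 20790 + (-4620) + 330 = -120.

-120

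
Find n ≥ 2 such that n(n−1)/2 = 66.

12

n(n−1)/2 = 66 ⇒ n(n−1) = 132. Since 12·11 = 132, n = 12.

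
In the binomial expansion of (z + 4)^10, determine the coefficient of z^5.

258048

The general term is C(10,j)·(z)^j·(4)^(10-j); the z^5 term has j = 5.
C(10,5) = 252.
Coefficient = C(10,5) · 4^5 = 252 · 1024 = 258048.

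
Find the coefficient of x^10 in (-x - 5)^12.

The general term is C(12,j)·(-x)^j·(-5)^(12-j); the x^10 term has j = 10.
C(12,10) = 66.
Coefficient = C(12,10) · (-5)^2 = 66 · 25 = 1650.

1650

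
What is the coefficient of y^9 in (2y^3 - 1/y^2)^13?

219648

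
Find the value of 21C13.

C(21,13) = C(21,8) by symmetry.
C(21,8) = (21·20·19·18·17·16·15·14) / 8! = 8204716800 / 40320 = 203490.

203490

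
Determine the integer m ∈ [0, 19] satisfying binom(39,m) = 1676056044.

11

C(39,m) increases on 0 ≤ m ≤ 19. C(39,10) = 635745396 and C(39,11) = 1676056044, so m = 11.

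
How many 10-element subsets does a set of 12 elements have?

C(12,10) = C(12,2) by symmetry.
C(12,2) = (12·11) / 2! = 132 / 2 = 66.

66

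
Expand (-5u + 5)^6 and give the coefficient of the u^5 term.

-93750

The general term is C(6,j)·(-5u)^j·(5)^(6-j); the u^5 term has j = 5.
C(6,5) = 6.
Coefficient = C(6,5) · (-5)^5 · 5^1 = 6 · (-3125) · 5 = -93750.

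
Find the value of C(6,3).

20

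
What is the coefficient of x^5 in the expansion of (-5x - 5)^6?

The general term is C(6,j)·(-5x)^j·(-5)^(6-j); the x^5 term has j = 5.
C(6,5) = 6.
Coefficient = C(6,5) · (-5)^5 · (-5)^1 = 6 · (-3125) · (-5) = 93750.

93750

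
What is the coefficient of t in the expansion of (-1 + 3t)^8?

-24

The general term is C(8,j)·(-1)^j·(3t)^(8-j); the t^1 term has j = 7.
C(8,7) = 8.
Coefficient = C(8,7) · (-1)^7 · 3^1 = 8 · (-1) · 3 = -24.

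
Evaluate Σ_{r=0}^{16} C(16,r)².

By Vandermonde's identity, Σ C(16,r)² = C(32,16) = 601080390.

601080390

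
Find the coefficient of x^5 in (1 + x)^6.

6

The general term is C(6,j)·(1)^j·(x)^(6-j); the x^5 term has j = 1.
C(6,1) = 6.
Coefficient = C(6,1) = 6.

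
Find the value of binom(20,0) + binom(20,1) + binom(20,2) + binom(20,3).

1351

1 + 20 + 190 + 1140 = 1351.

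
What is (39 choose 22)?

51021117810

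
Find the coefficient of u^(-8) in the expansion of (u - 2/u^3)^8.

General term: C(8,j)·(u)^j·(-2/u^3)^(8-j), with u-exponent 1j − 3(8−j) = 4j − 24.
Set 4j − 24 = -8: j = 4.
C(8,4) = 70; 1^4 = 1; (-2)^4 = 16.
Coefficient = 70 · 1 · 16 = 1120.

1120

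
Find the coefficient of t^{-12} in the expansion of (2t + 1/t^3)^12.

59136

General term: C(12,j)·(2t)^j·(1/t^3)^(12-j), with t-exponent 1j − 3(12−j) = 4j − 36.
Set 4j − 36 = -12: j = 6.
C(12,6) = 924; 2^6 = 64; 1^6 = 1.
Coefficient = 924 · 64 · 1 = 59136.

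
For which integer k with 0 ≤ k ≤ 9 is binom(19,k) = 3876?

4

C(19,k) increases on 0 ≤ k ≤ 9. C(19,3) = 969 and C(19,4) = 3876, so k = 4.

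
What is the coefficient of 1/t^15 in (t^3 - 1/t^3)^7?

General term: C(7,j)·(t^3)^j·(-1/t^3)^(7-j), with t-exponent 3j − 3(7−j) = 6j − 21.
Set 6j − 21 = -15: j = 1.
C(7,1) = 7; 1^1 = 1; (-1)^6 = 1.
Coefficient = 7 · 1 · 1 = 7.

7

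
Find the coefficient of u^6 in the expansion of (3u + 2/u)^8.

34992

General term: C(8,j)·(3u)^j·(2/u)^(8-j), with u-exponent 1j − 1(8−j) = 2j − 8.
Set 2j − 8 = 6: j = 7.
C(8,7) = 8; 3^7 = 2187; 2^1 = 2.
Coefficient = 8 · 2187 · 2 = 34992.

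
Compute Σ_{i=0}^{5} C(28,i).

1 + 28 + 378 + 3276 + 20475 + 98280 = 122438.

122438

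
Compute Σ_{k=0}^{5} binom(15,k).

1 + 15 + 105 + 455 + 1365 + 3003 = 4944.

4944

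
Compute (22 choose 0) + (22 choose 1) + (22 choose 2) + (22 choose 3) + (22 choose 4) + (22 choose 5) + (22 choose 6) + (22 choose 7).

280600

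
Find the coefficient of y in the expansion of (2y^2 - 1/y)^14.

General term: C(14,j)·(2y^2)^j·(-1/y)^(14-j), with y-exponent 2j − 1(14−j) = 3j − 14.
Set 3j − 14 = 1: j = 5.
C(14,5) = 2002; 2^5 = 32; (-1)^9 = -1.
Coefficient = 2002 · 32 · (-1) = -64064.

-64064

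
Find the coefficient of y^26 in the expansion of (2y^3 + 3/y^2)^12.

608256

General term: C(12,j)·(2y^3)^j·(3/y^2)^(12-j), with y-exponent 3j − 2(12−j) = 5j − 24.
Set 5j − 24 = 26: j = 10.
C(12,10) = 66; 2^10 = 1024; 3^2 = 9.
Coefficient = 66 · 1024 · 9 = 608256.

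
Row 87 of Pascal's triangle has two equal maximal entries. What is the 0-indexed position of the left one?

43

For odd n = 87, C(87,i) peaks at i = (n−1)/2 and (n+1)/2; the lower is 43.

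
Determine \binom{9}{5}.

126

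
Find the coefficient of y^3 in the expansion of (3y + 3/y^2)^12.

116917020

General term: C(12,j)·(3y)^j·(3/y^2)^(12-j), with y-exponent 1j − 2(12−j) = 3j − 24.
Set 3j − 24 = 3: j = 9.
C(12,9) = 220; 3^9 = 19683; 3^3 = 27.
Coefficient = 220 · 19683 · 27 = 116917020.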